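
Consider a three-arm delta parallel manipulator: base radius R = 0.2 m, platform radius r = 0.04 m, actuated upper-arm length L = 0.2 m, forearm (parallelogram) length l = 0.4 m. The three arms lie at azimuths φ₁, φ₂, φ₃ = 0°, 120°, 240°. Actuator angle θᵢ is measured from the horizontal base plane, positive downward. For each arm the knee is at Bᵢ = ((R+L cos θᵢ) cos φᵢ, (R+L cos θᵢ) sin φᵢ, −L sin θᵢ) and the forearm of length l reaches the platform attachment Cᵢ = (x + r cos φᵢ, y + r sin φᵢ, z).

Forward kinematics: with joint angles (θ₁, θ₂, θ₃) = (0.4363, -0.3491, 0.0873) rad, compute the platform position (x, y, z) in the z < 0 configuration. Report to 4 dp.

O1 = (0.3413·cos0.0°, 0.3413·sin0.0°, -0.0845) = (0.3413, 0.0000, -0.0845)
O2 = (0.3479·cos120.0°, 0.3479·sin120.0°, 0.0684) = (-0.1740, 0.3013, 0.0684)
O3 = (0.3592·cos240.0°, 0.3592·sin240.0°, -0.0174) = (-0.1796, -0.3111, -0.0174)
subtract pairs → two planes through P
linear system: -1.0305x+0.6026y = 0.0021−0.3059z; -1.0418x+-0.6222y = 0.0058−0.1342z
det = 1.2690;  x = -0.0038+0.2137z,  y = -0.0029+-0.1421z
quadratic in z: (1.0659)z²+(0.0224)z+(-0.0338)=0, √Δ=0.3802 → z ∈ {-0.1889, 0.1679}; z = -0.1889 (taking z<0)
x = -0.0441, y = 0.0239

(-0.0441, 0.0239, -0.1889)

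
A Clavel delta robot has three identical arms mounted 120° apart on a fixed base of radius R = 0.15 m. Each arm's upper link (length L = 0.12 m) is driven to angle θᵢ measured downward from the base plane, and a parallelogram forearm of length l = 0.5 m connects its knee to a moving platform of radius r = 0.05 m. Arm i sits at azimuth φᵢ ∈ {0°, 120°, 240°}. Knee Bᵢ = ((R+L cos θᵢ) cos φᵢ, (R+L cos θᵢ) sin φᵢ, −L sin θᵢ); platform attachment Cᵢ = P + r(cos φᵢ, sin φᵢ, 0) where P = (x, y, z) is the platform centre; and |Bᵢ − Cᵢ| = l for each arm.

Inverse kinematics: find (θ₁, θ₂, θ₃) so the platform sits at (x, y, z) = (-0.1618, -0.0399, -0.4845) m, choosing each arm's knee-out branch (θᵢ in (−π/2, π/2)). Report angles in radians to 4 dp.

arm 1 (φ=0.0°): x'=-0.1618, y'=-0.0399
  e−x'=0.2618;  (l²−L²−(e−x')²−y'²−z²)/2L = -0.2886
  θ1 = atan2(B,A) + arccos(C/0.5507) = 1.0471
arm 2 (φ=120.0°): x'=0.0463, y'=0.1601
  e−x'=0.0537;  (l²−L²−(e−x')²−y'²−z²)/2L = -0.1152
  θ2 = atan2(B,A) + arccos(C/0.4875) = 0.3488
φ3=240.0° → target in arm frame (0.1155, -0.1202)
  A cos θ + B sin θ = C:  -0.0155·cos θ + -0.4845·sin θ = -0.0576
  √(A²+B²)=0.4847;  θ3 = -1.6027+1.6899 ≈ 0.0872

θ₁ = 1.0471, θ₂ = 0.3488, θ₃ = 0.0872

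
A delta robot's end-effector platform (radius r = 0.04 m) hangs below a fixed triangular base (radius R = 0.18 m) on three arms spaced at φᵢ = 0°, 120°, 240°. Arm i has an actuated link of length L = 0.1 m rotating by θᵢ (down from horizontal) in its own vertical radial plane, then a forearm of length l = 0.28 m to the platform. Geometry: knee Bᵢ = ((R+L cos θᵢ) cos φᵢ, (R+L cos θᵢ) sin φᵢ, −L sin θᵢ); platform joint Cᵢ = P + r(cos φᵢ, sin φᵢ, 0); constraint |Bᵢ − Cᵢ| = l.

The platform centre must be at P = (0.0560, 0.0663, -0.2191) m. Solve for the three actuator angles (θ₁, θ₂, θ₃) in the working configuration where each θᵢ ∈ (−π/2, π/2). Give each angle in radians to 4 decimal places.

φ1=0.0° → target in arm frame (0.0560, 0.0663)
  A=0.0840, B=-0.2191, C=(l²−L²−A²−y'²−z²)/(2L)=0.0447
  θ1 = atan2(B,A) + arccos(C/0.2347) = 0.1744
arm 2 (φ=120.0°): x'=0.0294, y'=-0.0816
  A cos θ + B sin θ = C:  0.1106·cos θ + -0.2191·sin θ = 0.0075
  √(A²+B²)=0.2454;  θ2 = -1.1034+1.5402 ≈ 0.4368
rotate P by −φ3: (-0.0854, 0.0153, -0.2191)
  A cos θ + B sin θ = C:  0.2254·cos θ + -0.2191·sin θ = -0.1533
  √(A²+B²)=0.3144;  θ3 = -0.7712+2.0801 ≈ 1.3089

θ₁ = 0.1744, θ₂ = 0.4368, θ₃ = 1.3089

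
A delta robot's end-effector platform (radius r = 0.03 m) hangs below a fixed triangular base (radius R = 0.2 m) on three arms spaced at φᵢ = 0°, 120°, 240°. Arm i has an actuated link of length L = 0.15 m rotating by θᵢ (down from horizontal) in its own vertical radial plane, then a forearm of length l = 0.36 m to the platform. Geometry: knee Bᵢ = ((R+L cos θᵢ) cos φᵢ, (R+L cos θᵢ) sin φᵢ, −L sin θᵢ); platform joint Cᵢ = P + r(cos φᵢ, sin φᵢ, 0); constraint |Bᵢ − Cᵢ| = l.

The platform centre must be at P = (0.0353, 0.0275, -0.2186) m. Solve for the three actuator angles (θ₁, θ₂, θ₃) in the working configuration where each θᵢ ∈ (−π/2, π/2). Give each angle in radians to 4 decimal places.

φ1=0.0° → target in arm frame (0.0353, 0.0275)
  A cos θ + B sin θ = C:  0.1347·cos θ + -0.2186·sin θ = 0.1347
  γ=atan2(-0.2186,0.1347)=-1.0186;  ψ=arccos(0.5246)=1.0185;  θ1=γ+ψ≈-0.0001
φ2=120.0° → target in arm frame (0.0062, -0.0443)
  A=0.1638, B=-0.2186, C=(l²−L²−A²−y'²−z²)/(2L)=0.1017
  θ2 = atan2(B,A) + arccos(C/0.2732) = 0.2617
arm 3 (φ=240.0°): x'=-0.0415, y'=0.0168
  A cos θ + B sin θ = C:  0.2115·cos θ + -0.2186·sin θ = 0.0477
  θ3 = atan2(B,A) + arccos(C/0.3041) = 0.6113

θ₁ = -0.0001, θ₂ = 0.2617, θ₃ = 0.6113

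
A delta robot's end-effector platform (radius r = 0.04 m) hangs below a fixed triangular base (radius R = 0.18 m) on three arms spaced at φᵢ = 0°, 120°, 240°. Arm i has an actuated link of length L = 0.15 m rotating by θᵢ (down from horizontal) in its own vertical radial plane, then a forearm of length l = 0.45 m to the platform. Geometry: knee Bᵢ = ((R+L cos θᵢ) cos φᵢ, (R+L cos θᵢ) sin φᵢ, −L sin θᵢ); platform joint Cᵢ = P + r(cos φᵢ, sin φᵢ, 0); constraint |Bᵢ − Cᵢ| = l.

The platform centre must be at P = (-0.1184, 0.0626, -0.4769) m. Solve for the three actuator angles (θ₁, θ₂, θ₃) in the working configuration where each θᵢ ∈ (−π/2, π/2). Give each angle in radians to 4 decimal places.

θ₁ = 1.3089, θ₂ = 0.4362, θ₃ = 0.8728

arm 1 (φ=0.0°): x'=-0.1184, y'=0.0626
  A=0.2584, B=-0.4769, C=(l²−L²−A²−y'²−z²)/(2L)=-0.3937
  √(A²+B²)=0.5424;  θ1 = -1.0742+2.3832 ≈ 1.3089
rotate P by −φ2: (0.1134, 0.0712, -0.4769)
  A cos θ + B sin θ = C:  0.0266·cos θ + -0.4769·sin θ = -0.1774
  γ=atan2(-0.4769,0.0266)=-1.5151;  ψ=arccos(-0.3714)=1.9513;  θ2=γ+ψ≈0.4362
rotate P by −φ3: (0.0050, -0.1338, -0.4769)
  e−x'=0.1350;  (l²−L²−(e−x')²−y'²−z²)/2L = -0.2786
  γ=atan2(-0.4769,0.1350)=-1.2949;  ψ=arccos(-0.5621)=2.1677;  θ3=γ+ψ≈0.8728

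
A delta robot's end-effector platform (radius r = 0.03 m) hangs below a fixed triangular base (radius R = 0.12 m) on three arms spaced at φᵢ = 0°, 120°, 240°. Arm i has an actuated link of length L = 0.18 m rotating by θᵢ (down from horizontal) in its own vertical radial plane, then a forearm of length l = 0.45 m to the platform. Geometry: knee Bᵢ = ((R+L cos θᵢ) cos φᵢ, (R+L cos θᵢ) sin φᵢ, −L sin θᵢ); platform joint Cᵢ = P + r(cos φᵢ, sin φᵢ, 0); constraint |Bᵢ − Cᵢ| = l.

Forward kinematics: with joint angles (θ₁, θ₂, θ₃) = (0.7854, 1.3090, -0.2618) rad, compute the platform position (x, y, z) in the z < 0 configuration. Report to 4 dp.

φ1=0.0°: virtual centre (0.2173, 0.0000, -0.1273), radius l
arm 2 at φ=120.0°: (R−r)+L cos θ2 = 0.1366;  S2 = (-0.0683, 0.1183, -0.1739)
S3 = (0.2639·cos240.0°, 0.2639·sin240.0°, 0.0466) = (-0.1319, -0.2285, 0.0466)
|S₂|²−|S₁|² = -0.0145;  |S₃|²−|S₁|² = 0.0084
[-0.5711 0.2366 -0.0932]·P = -0.0145;  [-0.6984 -0.4570 0.3477]·P = 0.0084
Cramer: x(z) = 0.0109+0.0931z;  y(z) = -0.0350+0.6186z
sphere 1 gives Az²+Bz+C=0 with A=1.3913, B=0.1728, C=-0.1425;  B²−4AC=0.8228;  roots -0.3881, 0.2639;  negative root z = -0.3881
x = -0.0252, y = -0.2751

(-0.0252, -0.2751, -0.3881)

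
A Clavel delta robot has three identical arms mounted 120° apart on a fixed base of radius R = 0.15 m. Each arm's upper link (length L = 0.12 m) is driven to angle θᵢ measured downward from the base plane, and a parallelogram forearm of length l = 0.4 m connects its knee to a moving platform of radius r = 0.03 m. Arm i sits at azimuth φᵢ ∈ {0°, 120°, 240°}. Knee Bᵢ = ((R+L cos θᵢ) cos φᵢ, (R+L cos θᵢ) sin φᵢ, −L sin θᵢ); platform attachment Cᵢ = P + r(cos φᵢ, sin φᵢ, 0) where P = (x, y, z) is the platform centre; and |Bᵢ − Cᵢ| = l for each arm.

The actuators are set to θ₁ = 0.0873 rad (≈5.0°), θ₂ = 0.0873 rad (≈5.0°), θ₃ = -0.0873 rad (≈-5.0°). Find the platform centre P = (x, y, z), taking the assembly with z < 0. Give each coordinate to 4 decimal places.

(-0.0094, -0.0163, -0.3231)

centre 1 = (0.2395·cos0.0°, 0.2395·sin0.0°, -0.0105) = (0.2395, 0.0000, -0.0105)
centre 2 = (0.2395·cos120.0°, 0.2395·sin120.0°, -0.0105) = (-0.1198, 0.2075, -0.0105)
φ3=240.0°: virtual centre (-0.1198, -0.2075, 0.0105), radius l
subtract pairs → two planes through P
linear system: -0.7186x+0.4149y = 0.0000−0.0000z; -0.7186x+-0.4149y = 0.0000−0.0419z
det = 0.5963;  x = 0.0000+0.0291z,  y = 0.0000+0.0504z
into |P−centre ₁|² = l²: 1.0034z² + 0.0070z + -0.1025 = 0;  Δ = 0.4115;  z = -0.3231 or 0.3162 → z<0 root = -0.3231
x = -0.0094, y = -0.0163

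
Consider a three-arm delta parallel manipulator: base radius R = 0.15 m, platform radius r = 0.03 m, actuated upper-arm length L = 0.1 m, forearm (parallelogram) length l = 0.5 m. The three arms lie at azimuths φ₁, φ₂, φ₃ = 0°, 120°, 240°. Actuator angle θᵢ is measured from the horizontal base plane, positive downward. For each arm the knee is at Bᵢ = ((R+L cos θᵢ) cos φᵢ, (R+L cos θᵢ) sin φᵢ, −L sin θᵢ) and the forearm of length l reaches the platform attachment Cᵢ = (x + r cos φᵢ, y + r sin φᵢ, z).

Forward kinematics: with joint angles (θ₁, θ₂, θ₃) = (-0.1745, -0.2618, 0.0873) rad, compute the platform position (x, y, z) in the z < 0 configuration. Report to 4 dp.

arm 1 at φ=0.0°: e+L cos θ1 = 0.2185;  centre 1 = (0.2185, 0.0000, 0.0174)
arm 2 at φ=120.0°: e+L cos θ2 = 0.2166;  centre 2 = (-0.1083, 0.1876, 0.0259)
arm 3 at φ=240.0°: e+L cos θ3 = 0.2196;  centre 3 = (-0.1098, -0.1902, -0.0087)
eliminate P² terms by subtracting sphere 1 from 2 and 3
plane₁₂: -0.6536x+0.3751y+0.0170z = -0.0005
det = 0.4949;  x = 0.0001+-0.0264z,  y = -0.0010+-0.0915z
into |P−centre ₁|² = l²: 1.0091z² + -0.0230z + -0.2020 = 0;  Δ = 0.8160;  z = -0.4362 or 0.4590 → z<0 root = -0.4362
x = 0.0117, y = 0.0389

(0.0117, 0.0389, -0.4362)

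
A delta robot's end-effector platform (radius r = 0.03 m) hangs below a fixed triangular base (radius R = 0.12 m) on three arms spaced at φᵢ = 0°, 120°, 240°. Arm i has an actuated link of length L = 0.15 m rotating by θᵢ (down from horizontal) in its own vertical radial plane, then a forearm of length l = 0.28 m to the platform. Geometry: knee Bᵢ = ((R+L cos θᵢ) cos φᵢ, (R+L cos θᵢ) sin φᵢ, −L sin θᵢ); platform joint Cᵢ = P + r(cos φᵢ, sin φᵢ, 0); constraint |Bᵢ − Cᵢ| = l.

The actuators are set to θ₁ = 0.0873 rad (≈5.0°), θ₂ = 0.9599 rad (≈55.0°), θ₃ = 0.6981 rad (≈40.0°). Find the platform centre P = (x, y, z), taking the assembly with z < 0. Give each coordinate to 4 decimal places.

(0.0849, -0.0312, -0.2445)

O1 = (0.2394·cos0.0°, 0.2394·sin0.0°, -0.0131) = (0.2394, 0.0000, -0.0131)
φ2=120.0°: virtual centre (-0.0880, 0.1525, -0.1229), radius l
arm 3 at φ=240.0°: e+L cos θ3 = 0.2049;  O3 = (-0.1025, -0.1775, -0.0964)
eliminate P² terms by subtracting sphere 1 from 2 and 3
linear system: -0.6549x+0.3049y = -0.0114−-0.2196z; -0.6838x+-0.3549y = -0.0062−-0.1667z
Cramer: x(z) = 0.0135-0.2920z;  y(z) = -0.0085+0.0930z
quadratic in z: (1.0939)z²+(0.1565)z+(-0.0271)=0, √Δ=0.3783 → z ∈ {-0.2445, 0.1014}; z = -0.2445 (taking z<0)
x = 0.0849, y = -0.0312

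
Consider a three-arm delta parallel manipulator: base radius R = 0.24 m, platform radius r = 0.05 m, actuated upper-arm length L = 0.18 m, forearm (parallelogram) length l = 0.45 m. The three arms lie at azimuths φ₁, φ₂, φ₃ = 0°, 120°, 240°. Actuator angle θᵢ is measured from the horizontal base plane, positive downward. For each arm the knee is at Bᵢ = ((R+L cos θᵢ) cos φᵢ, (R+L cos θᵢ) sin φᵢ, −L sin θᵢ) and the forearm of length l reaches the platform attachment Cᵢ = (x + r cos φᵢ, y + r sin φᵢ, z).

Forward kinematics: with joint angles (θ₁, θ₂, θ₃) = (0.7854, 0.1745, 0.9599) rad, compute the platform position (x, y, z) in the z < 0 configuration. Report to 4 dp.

(-0.0293, 0.1030, -0.3951)

arm 1 at φ=0.0°: (R−r)+L cos θ1 = 0.3173;  O1 = (0.3173, 0.0000, -0.1273)
O2 = (0.3673·cos120.0°, 0.3673·sin120.0°, -0.0313) = (-0.1836, 0.3181, -0.0313)
φ3=240.0°: virtual centre (-0.1466, -0.2540, -0.1474), radius l
subtract pairs → two planes through P
[-1.0018 0.6361 0.1921]·P = 0.0190;  [-0.9278 -0.5079 -0.0403]·P = -0.0091
det = 1.0990;  x = -0.0035+0.0654z,  y = 0.0244+-0.1989z
quadratic in z: (1.0438)z²+(0.2029)z+(-0.0828)=0, √Δ=0.6220 → z ∈ {-0.3951, 0.2008}; z = -0.3951 (taking z<0)
x = -0.0293, y = 0.1030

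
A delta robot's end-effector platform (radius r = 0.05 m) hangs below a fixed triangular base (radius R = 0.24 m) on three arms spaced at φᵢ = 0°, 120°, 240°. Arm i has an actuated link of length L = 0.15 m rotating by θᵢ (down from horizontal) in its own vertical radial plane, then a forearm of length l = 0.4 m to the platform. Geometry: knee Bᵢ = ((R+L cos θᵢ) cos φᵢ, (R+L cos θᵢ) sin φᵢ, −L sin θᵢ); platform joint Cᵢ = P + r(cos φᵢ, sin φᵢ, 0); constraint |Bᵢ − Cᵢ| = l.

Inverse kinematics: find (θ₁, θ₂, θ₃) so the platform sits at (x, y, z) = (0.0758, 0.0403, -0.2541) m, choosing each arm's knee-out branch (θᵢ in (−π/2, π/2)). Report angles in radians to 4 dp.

φ1=0.0° → target in arm frame (0.0758, 0.0403)
  e−x'=0.1142;  (l²−L²−(e−x')²−y'²−z²)/2L = 0.1942
  θ1 = atan2(B,A) + arccos(C/0.2786) = -0.3491
rotate P by −φ2: (-0.0030, -0.0858, -0.2541)
  A=0.1930, B=-0.2541, C=(l²−L²−A²−y'²−z²)/(2L)=0.0944
  √(A²+B²)=0.3191;  θ2 = -0.9212+1.2704 ≈ 0.3492
arm 3 (φ=240.0°): x'=-0.0728, y'=0.0455
  A cos θ + B sin θ = C:  0.2628·cos θ + -0.2541·sin θ = 0.0060
  γ=atan2(-0.2541,0.2628)=-0.7686;  ψ=arccos(0.0164)=1.5544;  θ3=γ+ψ≈0.7858

θ₁ = -0.3491, θ₂ = 0.3492, θ₃ = 0.7858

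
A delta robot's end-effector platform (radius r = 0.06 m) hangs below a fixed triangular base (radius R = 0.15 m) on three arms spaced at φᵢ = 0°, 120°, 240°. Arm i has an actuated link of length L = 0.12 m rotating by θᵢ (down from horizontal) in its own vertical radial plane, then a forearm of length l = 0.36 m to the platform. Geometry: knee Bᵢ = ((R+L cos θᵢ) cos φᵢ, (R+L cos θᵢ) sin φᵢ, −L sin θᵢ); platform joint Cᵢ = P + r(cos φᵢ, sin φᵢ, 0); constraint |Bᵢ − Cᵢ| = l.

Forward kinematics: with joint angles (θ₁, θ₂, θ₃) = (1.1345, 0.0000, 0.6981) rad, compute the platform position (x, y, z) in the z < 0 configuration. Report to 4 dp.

arm 1 at φ=0.0°: ρ1 = 0.1407;  O1 = (0.1407, 0.0000, -0.1088)
O2 = (0.2100·cos120.0°, 0.2100·sin120.0°, 0.0000) = (-0.1050, 0.1819, 0.0000)
arm 3 at φ=240.0°: ρ3 = 0.1819;  O3 = (-0.0910, -0.1576, -0.0771)
eliminate P² terms by subtracting sphere 1 from 2 and 3
linear system: -0.4914x+0.3637y = 0.0125−0.2175z; -0.4633x+-0.3151y = 0.0074−0.0633z
det = 0.3234;  x = -0.0205+0.2831z,  y = 0.0066+-0.2155z
quadratic in z: (1.1266)z²+(0.1234)z+(-0.0917)=0, √Δ=0.6547 → z ∈ {-0.3453, 0.2358}; z = -0.3453 (taking z<0)
x = -0.1183, y = 0.0810

(-0.1183, 0.0810, -0.3453)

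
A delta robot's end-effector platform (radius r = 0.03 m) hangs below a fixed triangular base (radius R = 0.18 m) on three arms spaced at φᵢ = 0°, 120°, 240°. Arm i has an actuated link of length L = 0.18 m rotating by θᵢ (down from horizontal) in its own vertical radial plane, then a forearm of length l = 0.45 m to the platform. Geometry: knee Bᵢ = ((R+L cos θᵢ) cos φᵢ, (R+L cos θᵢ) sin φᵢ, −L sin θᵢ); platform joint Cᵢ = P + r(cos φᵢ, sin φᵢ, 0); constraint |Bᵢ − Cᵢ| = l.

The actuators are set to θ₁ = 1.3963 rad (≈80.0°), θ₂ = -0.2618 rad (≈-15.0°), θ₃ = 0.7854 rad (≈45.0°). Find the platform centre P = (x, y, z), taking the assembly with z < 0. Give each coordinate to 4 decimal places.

(-0.2012, 0.1299, -0.3756)

φ1=0.0°: virtual centre (0.1813, 0.0000, -0.1773), radius l
S2 = (0.3239·cos120.0°, 0.3239·sin120.0°, 0.0466) = (-0.1619, 0.2805, 0.0466)
S3 = (0.2773·cos240.0°, 0.2773·sin240.0°, -0.1273) = (-0.1386, -0.2401, -0.1273)
|S₂|²−|S₁|² = 0.0428;  |S₃|²−|S₁|² = 0.0288
linear system: -0.6864x+0.5610y = 0.0428−0.4477z; -0.6398x+-0.4803y = 0.0288−0.1000z
Cramer: x(z) = -0.0533+0.3937z;  y(z) = 0.0110-0.3164z
sphere 1 gives Az²+Bz+C=0 with A=1.2551, B=0.1628, C=-0.1159;  B²−4AC=0.6086;  roots -0.3756, 0.2459;  negative root z = -0.3756
x = -0.2012, y = 0.1299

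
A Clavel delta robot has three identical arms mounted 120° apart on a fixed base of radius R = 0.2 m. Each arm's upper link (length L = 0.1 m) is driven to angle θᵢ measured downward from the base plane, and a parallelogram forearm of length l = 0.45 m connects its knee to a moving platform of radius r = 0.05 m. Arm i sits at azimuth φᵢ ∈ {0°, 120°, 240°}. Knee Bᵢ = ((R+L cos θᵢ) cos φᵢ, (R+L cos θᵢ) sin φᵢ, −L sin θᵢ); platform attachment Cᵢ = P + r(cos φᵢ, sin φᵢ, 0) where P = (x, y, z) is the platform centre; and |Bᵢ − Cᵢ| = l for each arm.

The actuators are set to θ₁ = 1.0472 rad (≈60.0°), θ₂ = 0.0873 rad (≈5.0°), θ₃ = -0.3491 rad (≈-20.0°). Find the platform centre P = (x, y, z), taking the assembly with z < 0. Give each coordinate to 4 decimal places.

(-0.1388, -0.0371, -0.3804)

arm 1 at φ=0.0°: e+L cos θ1 = 0.2000;  S1 = (0.2000, 0.0000, -0.0866)
φ2=120.0°: virtual centre (-0.1248, 0.2162, -0.0087), radius l
S3 = (0.2440·cos240.0°, 0.2440·sin240.0°, 0.0342) = (-0.1220, -0.2113, 0.0342)
|S₂|²−|S₁|² = 0.0149;  |S₃|²−|S₁|² = 0.0132
plane₁₂: -0.6496x+0.4324y+0.1558z = 0.0149
Cramer: x(z) = -0.0217+0.3080z;  y(z) = 0.0018+0.1025z
sphere 1 gives Az²+Bz+C=0 with A=1.1053, B=0.0370, C=-0.1459;  B²−4AC=0.6462;  roots -0.3804, 0.3469;  negative root z = -0.3804
x = -0.1388, y = -0.0371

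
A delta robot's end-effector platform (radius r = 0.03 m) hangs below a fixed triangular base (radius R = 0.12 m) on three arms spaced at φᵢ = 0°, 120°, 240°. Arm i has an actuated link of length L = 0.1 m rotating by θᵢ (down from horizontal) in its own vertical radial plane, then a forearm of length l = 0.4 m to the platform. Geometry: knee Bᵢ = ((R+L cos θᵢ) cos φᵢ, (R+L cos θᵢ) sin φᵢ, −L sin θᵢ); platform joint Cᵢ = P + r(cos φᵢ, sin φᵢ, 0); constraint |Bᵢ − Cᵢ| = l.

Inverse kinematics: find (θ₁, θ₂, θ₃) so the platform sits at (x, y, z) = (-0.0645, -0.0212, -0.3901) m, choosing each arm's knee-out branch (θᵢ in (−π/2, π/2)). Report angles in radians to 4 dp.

arm 1 (φ=0.0°): x'=-0.0645, y'=-0.0212
  A cos θ + B sin θ = C:  0.1545·cos θ + -0.3901·sin θ = -0.1325
  γ=atan2(-0.3901,0.1545)=-1.1937;  ψ=arccos(-0.3158)=1.8921;  θ1=γ+ψ≈0.6984
rotate P by −φ2: (0.0139, 0.0665, -0.3901)
  e−x'=0.0761;  (l²−L²−(e−x')²−y'²−z²)/2L = -0.0619
  θ2 = atan2(B,A) + arccos(C/0.3975) = 0.3492
φ3=240.0° → target in arm frame (0.0506, -0.0453)
  e−x'=0.0394;  (l²−L²−(e−x')²−y'²−z²)/2L = -0.0289
  γ=atan2(-0.3901,0.0394)=-1.4702;  ψ=arccos(-0.0737)=1.6445;  θ3=γ+ψ≈0.1744

θ₁ = 0.6984, θ₂ = 0.3492, θ₃ = 0.1744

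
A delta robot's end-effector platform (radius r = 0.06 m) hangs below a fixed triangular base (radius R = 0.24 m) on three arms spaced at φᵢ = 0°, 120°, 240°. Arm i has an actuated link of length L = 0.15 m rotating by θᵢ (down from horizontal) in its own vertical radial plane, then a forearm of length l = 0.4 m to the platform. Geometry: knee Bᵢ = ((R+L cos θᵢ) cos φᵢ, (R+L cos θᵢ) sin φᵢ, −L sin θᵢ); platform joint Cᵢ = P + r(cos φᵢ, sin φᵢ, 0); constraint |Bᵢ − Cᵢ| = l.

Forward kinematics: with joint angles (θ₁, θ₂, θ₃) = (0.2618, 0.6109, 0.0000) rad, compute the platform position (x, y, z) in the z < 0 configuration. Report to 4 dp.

(0.0068, -0.0524, -0.2757)

φ1=0.0°: virtual centre (0.3249, 0.0000, -0.0388), radius l
centre 2 = (0.3029·cos120.0°, 0.3029·sin120.0°, -0.0860) = (-0.1514, 0.2623, -0.0860)
φ3=240.0°: virtual centre (-0.1650, -0.2858, 0.0000), radius l
subtract pairs → two planes through P
plane₁₂: -0.9526x+0.5246y+-0.0944z = -0.0079
det = 1.0585;  x = 0.0034+-0.0125z,  y = -0.0090+0.1573z
quadratic in z: (1.0249)z²+(0.0829)z+(-0.0550)=0, √Δ=0.4822 → z ∈ {-0.2757, 0.1948}; z = -0.2757 (taking z<0)
x = 0.0068, y = -0.0524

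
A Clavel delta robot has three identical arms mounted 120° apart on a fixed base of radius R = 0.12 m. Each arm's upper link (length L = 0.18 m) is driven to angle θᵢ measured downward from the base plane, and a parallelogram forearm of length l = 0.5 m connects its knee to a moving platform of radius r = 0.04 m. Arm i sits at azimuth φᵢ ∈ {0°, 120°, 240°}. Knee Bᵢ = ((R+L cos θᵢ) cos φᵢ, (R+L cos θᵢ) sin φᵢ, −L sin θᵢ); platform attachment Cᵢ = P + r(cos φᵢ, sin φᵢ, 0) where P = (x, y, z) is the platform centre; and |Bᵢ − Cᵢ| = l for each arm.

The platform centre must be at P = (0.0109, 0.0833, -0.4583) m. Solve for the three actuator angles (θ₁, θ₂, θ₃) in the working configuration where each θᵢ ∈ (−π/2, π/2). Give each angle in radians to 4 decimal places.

φ1=0.0° → target in arm frame (0.0109, 0.0833)
  A cos θ + B sin θ = C:  0.0691·cos θ + -0.4583·sin θ = -0.0115
  γ=atan2(-0.4583,0.0691)=-1.4211;  ψ=arccos(-0.0249)=1.5957;  θ1=γ+ψ≈0.1745
rotate P by −φ2: (0.0667, -0.0511, -0.4583)
  A=0.0133, B=-0.4583, C=(l²−L²−A²−y'²−z²)/(2L)=0.0133
  γ=atan2(-0.4583,0.0133)=-1.5418;  ψ=arccos(0.0289)=1.5419;  θ2=γ+ψ≈0.0001
φ3=240.0° → target in arm frame (-0.0776, -0.0322)
  A cos θ + B sin θ = C:  0.1576·cos θ + -0.4583·sin θ = -0.0509
  θ3 = atan2(B,A) + arccos(C/0.4846) = 0.4363

θ₁ = 0.1745, θ₂ = 0.0001, θ₃ = 0.4363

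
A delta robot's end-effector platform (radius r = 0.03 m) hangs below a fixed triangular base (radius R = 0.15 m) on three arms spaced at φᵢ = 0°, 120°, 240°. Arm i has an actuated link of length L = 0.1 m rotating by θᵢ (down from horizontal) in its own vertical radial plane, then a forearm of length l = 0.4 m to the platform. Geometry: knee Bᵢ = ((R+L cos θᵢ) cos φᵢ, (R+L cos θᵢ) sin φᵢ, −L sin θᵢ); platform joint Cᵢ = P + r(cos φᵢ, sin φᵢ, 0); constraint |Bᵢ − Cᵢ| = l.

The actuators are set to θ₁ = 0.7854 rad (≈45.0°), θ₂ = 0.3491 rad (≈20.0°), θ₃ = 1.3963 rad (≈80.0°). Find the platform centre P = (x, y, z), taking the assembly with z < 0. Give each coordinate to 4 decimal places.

arm 1 at φ=0.0°: ρ1 = 0.1907;  centre 1 = (0.1907, 0.0000, -0.0707)
arm 2 at φ=120.0°: ρ2 = 0.2140;  centre 2 = (-0.1070, 0.1853, -0.0342)
arm 3 at φ=240.0°: ρ3 = 0.1374;  centre 3 = (-0.0687, -0.1190, -0.0985)
|centre ₂|²−|centre ₁|² = 0.0056;  |centre ₃|²−|centre ₁|² = -0.0128
[-0.5954 0.3706 0.0730]·P = 0.0056;  [-0.5188 -0.2379 -0.0555]·P = -0.0128
det = 0.3339;  x = 0.0102+-0.0096z,  y = 0.0315+-0.2125z
sphere 1 gives Az²+Bz+C=0 with A=1.0452, B=0.1315, C=-0.1214;  B²−4AC=0.5250;  roots -0.4095, 0.2837;  negative root z = -0.4095
x = 0.0142, y = 0.1185

(0.0142, 0.1185, -0.4095)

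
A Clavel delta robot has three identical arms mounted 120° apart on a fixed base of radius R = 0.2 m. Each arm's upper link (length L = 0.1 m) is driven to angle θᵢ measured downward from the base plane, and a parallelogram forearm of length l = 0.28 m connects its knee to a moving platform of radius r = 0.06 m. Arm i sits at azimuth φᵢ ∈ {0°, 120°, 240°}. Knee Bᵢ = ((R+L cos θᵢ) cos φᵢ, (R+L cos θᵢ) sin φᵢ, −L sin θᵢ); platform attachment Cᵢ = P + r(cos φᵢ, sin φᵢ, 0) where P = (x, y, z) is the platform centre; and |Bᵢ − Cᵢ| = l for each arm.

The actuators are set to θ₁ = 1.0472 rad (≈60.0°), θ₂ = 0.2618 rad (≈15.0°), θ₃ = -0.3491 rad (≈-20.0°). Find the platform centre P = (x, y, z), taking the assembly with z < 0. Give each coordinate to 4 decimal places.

φ1=0.0°: virtual centre (0.1900, 0.0000, -0.0866), radius l
arm 2 at φ=120.0°: (R−r)+L cos θ2 = 0.2366;  S2 = (-0.1183, 0.2049, -0.0259)
S3 = (0.2340·cos240.0°, 0.2340·sin240.0°, 0.0342) = (-0.1170, -0.2026, 0.0342)
|S₂|²−|S₁|² = 0.0130;  |S₃|²−|S₁|² = 0.0123
[-0.6166 0.4098 0.1214]·P = 0.0130;  [-0.6140 -0.4052 0.2416]·P = 0.0123
det = 0.5015;  x = -0.0206+0.2956z,  y = 0.0008+0.1484z
into |P−S₁|² = l²: 1.1094z² + 0.0490z + -0.0265 = 0;  Δ = 0.1202;  z = -0.1783 or 0.1342 → z<0 root = -0.1783
x = -0.0733, y = -0.0256

(-0.0733, -0.0256, -0.1783)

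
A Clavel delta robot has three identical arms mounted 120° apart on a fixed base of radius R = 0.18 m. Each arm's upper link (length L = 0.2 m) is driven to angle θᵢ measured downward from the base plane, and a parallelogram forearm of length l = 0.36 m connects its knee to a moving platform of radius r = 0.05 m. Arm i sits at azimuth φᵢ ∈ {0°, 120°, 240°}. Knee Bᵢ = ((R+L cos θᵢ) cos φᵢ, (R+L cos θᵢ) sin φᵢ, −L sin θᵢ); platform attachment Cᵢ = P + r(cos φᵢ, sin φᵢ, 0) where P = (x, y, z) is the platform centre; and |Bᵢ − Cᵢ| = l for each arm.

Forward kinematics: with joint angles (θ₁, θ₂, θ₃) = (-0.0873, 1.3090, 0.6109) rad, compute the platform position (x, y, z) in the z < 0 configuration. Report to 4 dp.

(0.1416, -0.1062, -0.2709)

arm 1 at φ=0.0°: e+L cos θ1 = 0.3292;  S1 = (0.3292, 0.0000, 0.0174)
arm 2 at φ=120.0°: e+L cos θ2 = 0.1818;  S2 = (-0.0909, 0.1574, -0.1932)
arm 3 at φ=240.0°: e+L cos θ3 = 0.2938;  S3 = (-0.1469, -0.2545, -0.1147)
|S₂|²−|S₁|² = -0.0383;  |S₃|²−|S₁|² = -0.0092
plane₁₂: -0.8402x+0.3148y+-0.4212z = -0.0383
Cramer: x(z) = 0.0308-0.4091z;  y(z) = -0.0396+0.2462z
sphere 1 gives Az²+Bz+C=0 with A=1.2280, B=0.1898, C=-0.0387;  B²−4AC=0.2260;  roots -0.2709, 0.1163;  negative root z = -0.2709
x = 0.1416, y = -0.1062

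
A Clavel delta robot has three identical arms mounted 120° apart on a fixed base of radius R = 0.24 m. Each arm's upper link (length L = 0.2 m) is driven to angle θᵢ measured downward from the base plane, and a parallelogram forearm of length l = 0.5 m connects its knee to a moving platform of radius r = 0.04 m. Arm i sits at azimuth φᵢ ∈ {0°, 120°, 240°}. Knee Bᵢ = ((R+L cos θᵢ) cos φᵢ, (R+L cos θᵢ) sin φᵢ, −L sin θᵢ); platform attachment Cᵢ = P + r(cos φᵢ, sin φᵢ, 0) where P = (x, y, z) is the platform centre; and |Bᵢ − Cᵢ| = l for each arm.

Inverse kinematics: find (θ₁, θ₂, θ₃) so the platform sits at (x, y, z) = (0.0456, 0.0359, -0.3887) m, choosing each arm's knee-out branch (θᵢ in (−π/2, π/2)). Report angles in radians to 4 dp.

θ₁ = 0.1748, θ₂ = 0.3492, θ₃ = 0.6110

arm 1 (φ=0.0°): x'=0.0456, y'=0.0359
  e−x'=0.1544;  (l²−L²−(e−x')²−y'²−z²)/2L = 0.0845
  √(A²+B²)=0.4182;  θ1 = -1.1927+1.3675 ≈ 0.1748
φ2=120.0° → target in arm frame (0.0083, -0.0574)
  A cos θ + B sin θ = C:  0.1917·cos θ + -0.3887·sin θ = 0.0472
  √(A²+B²)=0.4334;  θ2 = -1.1126+1.4618 ≈ 0.3492
rotate P by −φ3: (-0.0539, 0.0215, -0.3887)
  A=0.2539, B=-0.3887, C=(l²−L²−A²−y'²−z²)/(2L)=-0.0150
  γ=atan2(-0.3887,0.2539)=-0.9922;  ψ=arccos(-0.0324)=1.6032;  θ3=γ+ψ≈0.6110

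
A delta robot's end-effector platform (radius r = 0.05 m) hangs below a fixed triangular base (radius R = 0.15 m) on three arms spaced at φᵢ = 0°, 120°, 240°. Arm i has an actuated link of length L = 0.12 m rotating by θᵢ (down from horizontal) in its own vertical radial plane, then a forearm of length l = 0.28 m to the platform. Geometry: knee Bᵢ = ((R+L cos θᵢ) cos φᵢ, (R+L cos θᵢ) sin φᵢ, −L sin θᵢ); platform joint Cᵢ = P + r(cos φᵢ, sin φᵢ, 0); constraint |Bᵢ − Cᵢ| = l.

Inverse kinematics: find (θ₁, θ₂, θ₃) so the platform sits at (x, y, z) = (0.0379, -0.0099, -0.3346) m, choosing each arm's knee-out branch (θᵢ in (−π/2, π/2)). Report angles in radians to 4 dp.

φ1=0.0° → target in arm frame (0.0379, -0.0099)
  A=0.0621, B=-0.3346, C=(l²−L²−A²−y'²−z²)/(2L)=-0.2163
  γ=atan2(-0.3346,0.0621)=-1.3873;  ψ=arccos(-0.6356)=2.2596;  θ1=γ+ψ≈0.8723
arm 2 (φ=120.0°): x'=-0.0275, y'=-0.0279
  A cos θ + B sin θ = C:  0.1275·cos θ + -0.3346·sin θ = -0.2708
  γ=atan2(-0.3346,0.1275)=-1.2067;  ψ=arccos(-0.7563)=2.4285;  θ2=γ+ψ≈1.2218
φ3=240.0° → target in arm frame (-0.0104, 0.0378)
  A=0.1104, B=-0.3346, C=(l²−L²−A²−y'²−z²)/(2L)=-0.2565
  θ3 = atan2(B,A) + arccos(C/0.3523) = 1.1342

θ₁ = 0.8723, θ₂ = 1.2218, θ₃ = 1.1342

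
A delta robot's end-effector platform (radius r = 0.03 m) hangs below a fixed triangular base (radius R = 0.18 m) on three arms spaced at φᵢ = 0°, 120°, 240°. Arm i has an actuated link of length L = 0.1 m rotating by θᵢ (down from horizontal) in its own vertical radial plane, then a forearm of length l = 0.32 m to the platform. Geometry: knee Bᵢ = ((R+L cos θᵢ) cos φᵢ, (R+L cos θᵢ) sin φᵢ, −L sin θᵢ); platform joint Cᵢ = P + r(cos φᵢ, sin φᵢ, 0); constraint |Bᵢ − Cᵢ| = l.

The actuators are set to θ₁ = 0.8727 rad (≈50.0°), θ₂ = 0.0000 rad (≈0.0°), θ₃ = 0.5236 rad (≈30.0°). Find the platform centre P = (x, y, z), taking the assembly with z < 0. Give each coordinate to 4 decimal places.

(-0.0511, 0.0339, -0.2522)

φ1=0.0°: virtual centre (0.2143, 0.0000, -0.0766), radius l
centre 2 = (0.2500·cos120.0°, 0.2500·sin120.0°, 0.0000) = (-0.1250, 0.2165, 0.0000)
φ3=240.0°: virtual centre (-0.1183, -0.2049, -0.0500), radius l
eliminate P² terms by subtracting sphere 1 from 2 and 3
plane₁₂: -0.6786x+0.4330y+0.1532z = 0.0107
Cramer: x(z) = -0.0129+0.1516z;  y(z) = 0.0046-0.1162z
into |P−centre ₁|² = l²: 1.0365z² + 0.0833z + -0.0449 = 0;  Δ = 0.1931;  z = -0.2522 or 0.1718 → z<0 root = -0.2522
x = -0.0511, y = 0.0339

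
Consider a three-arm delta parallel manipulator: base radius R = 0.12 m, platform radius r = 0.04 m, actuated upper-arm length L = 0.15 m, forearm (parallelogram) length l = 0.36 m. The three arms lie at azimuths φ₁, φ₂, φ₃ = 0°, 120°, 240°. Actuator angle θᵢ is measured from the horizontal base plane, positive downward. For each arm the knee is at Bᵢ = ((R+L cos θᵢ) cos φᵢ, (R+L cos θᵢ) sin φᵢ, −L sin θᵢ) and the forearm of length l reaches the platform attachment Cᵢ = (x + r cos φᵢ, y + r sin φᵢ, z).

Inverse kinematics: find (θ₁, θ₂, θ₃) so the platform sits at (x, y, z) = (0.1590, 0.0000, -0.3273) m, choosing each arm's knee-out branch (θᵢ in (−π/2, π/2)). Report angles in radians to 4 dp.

θ₁ = -0.1748, θ₂ = 0.8723, θ₃ = 0.8723

φ1=0.0° → target in arm frame (0.1590, 0.0000)
  A cos θ + B sin θ = C:  -0.0790·cos θ + -0.3273·sin θ = -0.0209
  √(A²+B²)=0.3367;  θ1 = -1.8076+1.6329 ≈ -0.1748
φ2=120.0° → target in arm frame (-0.0795, -0.1377)
  e−x'=0.1595;  (l²−L²−(e−x')²−y'²−z²)/2L = -0.1481
  √(A²+B²)=0.3641;  θ2 = -1.1173+1.9897 ≈ 0.8723
rotate P by −φ3: (-0.0795, 0.1377, -0.3273)
  A cos θ + B sin θ = C:  0.1595·cos θ + -0.3273·sin θ = -0.1481
  √(A²+B²)=0.3641;  θ3 = -1.1173+1.9897 ≈ 0.8723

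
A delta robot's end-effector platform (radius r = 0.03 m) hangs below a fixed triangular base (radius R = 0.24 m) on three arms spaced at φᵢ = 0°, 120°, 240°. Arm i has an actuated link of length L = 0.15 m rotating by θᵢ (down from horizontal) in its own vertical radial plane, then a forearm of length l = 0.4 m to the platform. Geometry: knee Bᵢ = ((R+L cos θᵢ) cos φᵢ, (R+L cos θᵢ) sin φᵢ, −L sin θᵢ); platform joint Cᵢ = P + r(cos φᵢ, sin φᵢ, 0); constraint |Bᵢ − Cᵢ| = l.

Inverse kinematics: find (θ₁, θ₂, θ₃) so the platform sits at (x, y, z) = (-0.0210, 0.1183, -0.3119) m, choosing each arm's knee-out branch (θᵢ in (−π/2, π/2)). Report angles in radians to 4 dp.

θ₁ = 0.8727, θ₂ = -0.0001, θ₃ = 1.2217

arm 1 (φ=0.0°): x'=-0.0210, y'=0.1183
  A=0.2310, B=-0.3119, C=(l²−L²−A²−y'²−z²)/(2L)=-0.0905
  θ1 = atan2(B,A) + arccos(C/0.3881) = 0.8727
rotate P by −φ2: (0.1130, -0.0410, -0.3119)
  A cos θ + B sin θ = C:  0.0970·cos θ + -0.3119·sin θ = 0.0971
  √(A²+B²)=0.3266;  θ2 = -1.2691+1.2691 ≈ -0.0001
arm 3 (φ=240.0°): x'=-0.0920, y'=-0.0773
  A cos θ + B sin θ = C:  0.3020·cos θ + -0.3119·sin θ = -0.1898
  θ3 = atan2(B,A) + arccos(C/0.4341) = 1.2217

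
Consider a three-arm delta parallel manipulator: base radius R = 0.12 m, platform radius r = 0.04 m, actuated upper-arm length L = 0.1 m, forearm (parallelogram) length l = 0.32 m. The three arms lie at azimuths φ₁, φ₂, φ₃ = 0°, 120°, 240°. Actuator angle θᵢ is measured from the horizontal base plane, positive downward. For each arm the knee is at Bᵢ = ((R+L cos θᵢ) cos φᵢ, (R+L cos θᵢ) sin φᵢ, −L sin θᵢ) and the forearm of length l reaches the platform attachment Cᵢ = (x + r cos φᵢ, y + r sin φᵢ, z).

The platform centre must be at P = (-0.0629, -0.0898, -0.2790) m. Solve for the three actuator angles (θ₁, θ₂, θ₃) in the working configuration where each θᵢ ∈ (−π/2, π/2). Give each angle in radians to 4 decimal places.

rotate P by −φ1: (-0.0629, -0.0898, -0.2790)
  A=0.1429, B=-0.2790, C=(l²−L²−A²−y'²−z²)/(2L)=-0.0696
  √(A²+B²)=0.3135;  θ1 = -1.0974+1.7948 ≈ 0.6973
φ2=120.0° → target in arm frame (-0.0463, 0.0994)
  A cos θ + B sin θ = C:  0.1263·cos θ + -0.2790·sin θ = -0.0564
  √(A²+B²)=0.3063;  θ2 = -1.1457+1.7559 ≈ 0.6102
φ3=240.0° → target in arm frame (0.1092, -0.0096)
  e−x'=-0.0292;  (l²−L²−(e−x')²−y'²−z²)/2L = 0.0681
  γ=atan2(-0.2790,-0.0292)=-1.6751;  ψ=arccos(0.2426)=1.3257;  θ3=γ+ψ≈-0.3494

θ₁ = 0.6973, θ₂ = 0.6102, θ₃ = -0.3494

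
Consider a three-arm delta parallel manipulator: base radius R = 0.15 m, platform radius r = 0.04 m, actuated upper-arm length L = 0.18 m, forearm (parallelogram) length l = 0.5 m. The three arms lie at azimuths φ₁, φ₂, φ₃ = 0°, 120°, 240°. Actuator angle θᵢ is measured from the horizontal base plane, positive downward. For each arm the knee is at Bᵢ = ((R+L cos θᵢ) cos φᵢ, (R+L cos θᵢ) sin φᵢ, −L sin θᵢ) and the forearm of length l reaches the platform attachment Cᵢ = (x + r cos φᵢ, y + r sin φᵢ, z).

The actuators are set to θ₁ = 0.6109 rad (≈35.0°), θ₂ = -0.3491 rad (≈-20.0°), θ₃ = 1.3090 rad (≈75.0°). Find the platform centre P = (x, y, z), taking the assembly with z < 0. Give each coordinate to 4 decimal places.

centre 1 = (0.2574·cos0.0°, 0.2574·sin0.0°, -0.1032) = (0.2574, 0.0000, -0.1032)
arm 2 at φ=120.0°: ρ2 = 0.2791;  centre 2 = (-0.1396, 0.2417, 0.0616)
φ3=240.0°: virtual centre (-0.0783, -0.1356, -0.1739), radius l
subtract pairs → two planes through P
[-0.7940 0.4835 0.3296]·P = 0.0048;  [-0.6715 -0.2712 -0.1412]·P = -0.0222
Cramer: x(z) = 0.0175+0.0391z;  y(z) = 0.0386-0.6176z
quadratic in z: (1.3829)z²+(0.1401)z+(-0.1803)=0, √Δ=1.0084 → z ∈ {-0.4152, 0.3139}; z = -0.4152 (taking z<0)
x = 0.0012, y = 0.2950

(0.0012, 0.2950, -0.4152)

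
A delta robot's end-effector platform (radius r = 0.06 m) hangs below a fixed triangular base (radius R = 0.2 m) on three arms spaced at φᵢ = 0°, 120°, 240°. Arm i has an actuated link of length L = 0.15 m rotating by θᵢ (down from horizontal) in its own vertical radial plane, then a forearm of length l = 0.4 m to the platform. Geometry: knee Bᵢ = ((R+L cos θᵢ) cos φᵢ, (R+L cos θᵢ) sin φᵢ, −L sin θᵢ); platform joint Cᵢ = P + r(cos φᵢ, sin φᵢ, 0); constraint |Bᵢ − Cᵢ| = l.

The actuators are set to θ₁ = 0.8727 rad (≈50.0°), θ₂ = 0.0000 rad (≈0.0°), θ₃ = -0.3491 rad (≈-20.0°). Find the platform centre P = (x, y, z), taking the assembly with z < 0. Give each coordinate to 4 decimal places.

φ1=0.0°: virtual centre (0.2364, 0.0000, -0.1149), radius l
arm 2 at φ=120.0°: ρ2 = 0.2900;  S2 = (-0.1450, 0.2511, 0.0000)
S3 = (0.2810·cos240.0°, 0.2810·sin240.0°, 0.0513) = (-0.1405, -0.2433, 0.0513)
|S₂|²−|S₁|² = 0.0150;  |S₃|²−|S₁|² = 0.0125
linear system: -0.7628x+0.5023y = 0.0150−0.2298z; -0.7538x+-0.4866y = 0.0125−0.3324z
det = 0.7498;  x = -0.0181+0.3718z,  y = 0.0024+0.1072z
into |P−S₁|² = l²: 1.1497z² + 0.0411z + -0.0820 = 0;  Δ = 0.3789;  z = -0.2855 or 0.2498 → z<0 root = -0.2855
x = -0.1243, y = -0.0282

(-0.1243, -0.0282, -0.2855)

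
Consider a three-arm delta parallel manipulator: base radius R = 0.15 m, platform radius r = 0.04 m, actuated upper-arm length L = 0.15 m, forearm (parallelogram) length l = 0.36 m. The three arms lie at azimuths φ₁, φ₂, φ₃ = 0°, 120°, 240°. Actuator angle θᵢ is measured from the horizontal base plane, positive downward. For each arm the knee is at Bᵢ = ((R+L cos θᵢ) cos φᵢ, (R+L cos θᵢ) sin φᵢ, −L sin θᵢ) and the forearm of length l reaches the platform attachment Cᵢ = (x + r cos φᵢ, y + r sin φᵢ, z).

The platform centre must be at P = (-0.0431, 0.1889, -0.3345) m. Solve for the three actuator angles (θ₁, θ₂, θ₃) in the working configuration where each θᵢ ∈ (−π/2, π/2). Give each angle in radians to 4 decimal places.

rotate P by −φ1: (-0.0431, 0.1889, -0.3345)
  A=0.1531, B=-0.3345, C=(l²−L²−A²−y'²−z²)/(2L)=-0.2130
  √(A²+B²)=0.3679;  θ1 = -1.1416+2.1885 ≈ 1.0469
arm 2 (φ=120.0°): x'=0.1851, y'=-0.0571
  A cos θ + B sin θ = C:  -0.0751·cos θ + -0.3345·sin θ = -0.0457
  √(A²+B²)=0.3428;  θ2 = -1.7918+1.7044 ≈ -0.0874
φ3=240.0° → target in arm frame (-0.1420, -0.1318)
  A cos θ + B sin θ = C:  0.2520·cos θ + -0.3345·sin θ = -0.2856
  √(A²+B²)=0.4188;  θ3 = -0.9251+2.3212 ≈ 1.3961

θ₁ = 1.0469, θ₂ = -0.0874, θ₃ = 1.3961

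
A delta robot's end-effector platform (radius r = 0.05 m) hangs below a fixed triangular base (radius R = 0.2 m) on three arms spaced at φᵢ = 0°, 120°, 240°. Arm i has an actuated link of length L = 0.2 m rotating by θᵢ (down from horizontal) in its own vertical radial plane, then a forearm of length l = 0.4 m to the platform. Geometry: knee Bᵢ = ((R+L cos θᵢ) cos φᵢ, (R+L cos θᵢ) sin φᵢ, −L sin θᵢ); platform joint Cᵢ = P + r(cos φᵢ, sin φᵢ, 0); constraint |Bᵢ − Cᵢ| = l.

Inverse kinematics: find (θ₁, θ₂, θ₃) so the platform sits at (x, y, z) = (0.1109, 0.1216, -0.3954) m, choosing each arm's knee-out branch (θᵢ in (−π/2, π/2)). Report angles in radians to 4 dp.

θ₁ = 0.4363, θ₂ = 0.6981, θ₃ = 1.3961

rotate P by −φ1: (0.1109, 0.1216, -0.3954)
  A=0.0391, B=-0.3954, C=(l²−L²−A²−y'²−z²)/(2L)=-0.1316
  γ=atan2(-0.3954,0.0391)=-1.4722;  ψ=arccos(-0.3313)=1.9085;  θ1=γ+ψ≈0.4363
φ2=120.0° → target in arm frame (0.0499, -0.1568)
  A=0.1001, B=-0.3954, C=(l²−L²−A²−y'²−z²)/(2L)=-0.1774
  γ=atan2(-0.3954,0.1001)=-1.3227;  ψ=arccos(-0.4350)=2.0208;  θ2=γ+ψ≈0.6981
rotate P by −φ3: (-0.1608, 0.0352, -0.3954)
  A=0.3108, B=-0.3954, C=(l²−L²−A²−y'²−z²)/(2L)=-0.3354
  √(A²+B²)=0.5029;  θ3 = -0.9047+2.3008 ≈ 1.3961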